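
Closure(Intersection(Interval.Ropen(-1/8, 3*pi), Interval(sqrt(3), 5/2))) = Interval(sqrt(3), 5/2)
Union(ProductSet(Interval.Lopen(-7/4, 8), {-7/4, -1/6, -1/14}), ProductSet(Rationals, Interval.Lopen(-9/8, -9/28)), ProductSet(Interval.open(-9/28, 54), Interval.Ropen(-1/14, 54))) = Union(ProductSet(Interval.Lopen(-7/4, 8), {-7/4, -1/6, -1/14}), ProductSet(Interval.open(-9/28, 54), Interval.Ropen(-1/14, 54)), ProductSet(Rationals, Interval.Lopen(-9/8, -9/28)))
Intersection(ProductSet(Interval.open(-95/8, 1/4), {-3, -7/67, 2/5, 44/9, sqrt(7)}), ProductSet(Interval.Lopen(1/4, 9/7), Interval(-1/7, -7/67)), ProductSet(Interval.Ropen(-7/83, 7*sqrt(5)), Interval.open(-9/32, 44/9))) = EmptySet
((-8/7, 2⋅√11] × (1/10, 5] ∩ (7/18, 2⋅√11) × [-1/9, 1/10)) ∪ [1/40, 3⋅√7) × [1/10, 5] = [1/40, 3⋅√7) × [1/10, 5]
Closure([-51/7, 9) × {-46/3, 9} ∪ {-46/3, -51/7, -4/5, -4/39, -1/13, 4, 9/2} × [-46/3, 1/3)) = ([-51/7, 9] × {-46/3, 9}) ∪ ({-46/3, -51/7, -4/5, -4/39, -1/13, 4, 9/2} × [-46/3, 1/3])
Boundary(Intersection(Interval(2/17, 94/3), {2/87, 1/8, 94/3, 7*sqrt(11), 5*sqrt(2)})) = {1/8, 94/3, 7*sqrt(11), 5*sqrt(2)}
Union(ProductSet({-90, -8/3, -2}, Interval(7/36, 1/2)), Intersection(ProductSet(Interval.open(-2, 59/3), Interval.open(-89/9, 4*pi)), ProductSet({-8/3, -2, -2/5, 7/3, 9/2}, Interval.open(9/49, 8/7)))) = Union(ProductSet({-90, -8/3, -2}, Interval(7/36, 1/2)), ProductSet({-2/5, 7/3, 9/2}, Interval.open(9/49, 8/7)))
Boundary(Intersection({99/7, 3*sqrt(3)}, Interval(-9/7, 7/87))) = EmptySet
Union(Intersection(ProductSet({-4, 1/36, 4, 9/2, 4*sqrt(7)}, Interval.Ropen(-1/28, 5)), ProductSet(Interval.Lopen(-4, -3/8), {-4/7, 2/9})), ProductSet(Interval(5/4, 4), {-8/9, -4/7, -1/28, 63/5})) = ProductSet(Interval(5/4, 4), {-8/9, -4/7, -1/28, 63/5})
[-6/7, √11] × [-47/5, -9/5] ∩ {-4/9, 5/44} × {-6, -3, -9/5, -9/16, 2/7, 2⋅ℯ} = {-4/9, 5/44} × {-6, -3, -9/5}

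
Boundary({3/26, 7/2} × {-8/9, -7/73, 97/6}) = {3/26, 7/2} × {-8/9, -7/73, 97/6}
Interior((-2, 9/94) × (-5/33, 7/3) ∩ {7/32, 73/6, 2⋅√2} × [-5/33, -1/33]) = ∅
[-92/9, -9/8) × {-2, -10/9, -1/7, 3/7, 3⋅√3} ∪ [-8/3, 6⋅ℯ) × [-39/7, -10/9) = ([-8/3, 6⋅ℯ) × [-39/7, -10/9)) ∪ ([-92/9, -9/8) × {-2, -10/9, -1/7, 3/7, 3⋅√3})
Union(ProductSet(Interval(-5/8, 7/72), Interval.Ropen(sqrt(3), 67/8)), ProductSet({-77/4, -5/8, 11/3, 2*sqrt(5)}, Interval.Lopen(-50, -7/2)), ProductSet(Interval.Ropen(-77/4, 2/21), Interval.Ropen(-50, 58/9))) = Union(ProductSet({-77/4, -5/8, 11/3, 2*sqrt(5)}, Interval.Lopen(-50, -7/2)), ProductSet(Interval.Ropen(-77/4, 2/21), Interval.Ropen(-50, 58/9)), ProductSet(Interval(-5/8, 7/72), Interval.Ropen(sqrt(3), 67/8)))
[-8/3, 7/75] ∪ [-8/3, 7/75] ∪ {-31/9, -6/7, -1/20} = {-31/9} ∪ [-8/3, 7/75]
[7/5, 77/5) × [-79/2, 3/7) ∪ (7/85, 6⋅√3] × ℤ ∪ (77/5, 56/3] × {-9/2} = ((77/5, 56/3] × {-9/2}) ∪ ((7/85, 6⋅√3] × ℤ) ∪ ([7/5, 77/5) × [-79/2, 3/7))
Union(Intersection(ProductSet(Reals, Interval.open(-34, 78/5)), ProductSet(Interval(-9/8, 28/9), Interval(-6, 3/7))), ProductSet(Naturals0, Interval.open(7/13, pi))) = Union(ProductSet(Interval(-9/8, 28/9), Interval(-6, 3/7)), ProductSet(Naturals0, Interval.open(7/13, pi)))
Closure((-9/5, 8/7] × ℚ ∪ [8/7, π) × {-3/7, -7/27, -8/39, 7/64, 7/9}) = ([-9/5, 8/7] × ℝ) ∪ ([8/7, π] × {-3/7, -7/27, -8/39, 7/64, 7/9})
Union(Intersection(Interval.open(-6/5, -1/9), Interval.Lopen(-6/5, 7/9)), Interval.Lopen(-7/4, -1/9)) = Interval.Lopen(-7/4, -1/9)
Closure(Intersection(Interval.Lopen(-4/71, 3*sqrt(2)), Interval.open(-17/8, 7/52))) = Interval(-4/71, 7/52)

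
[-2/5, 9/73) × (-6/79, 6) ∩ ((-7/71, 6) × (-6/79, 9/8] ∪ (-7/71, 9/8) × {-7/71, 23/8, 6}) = (-7/71, 9/73) × ((-6/79, 9/8] ∪ {23/8})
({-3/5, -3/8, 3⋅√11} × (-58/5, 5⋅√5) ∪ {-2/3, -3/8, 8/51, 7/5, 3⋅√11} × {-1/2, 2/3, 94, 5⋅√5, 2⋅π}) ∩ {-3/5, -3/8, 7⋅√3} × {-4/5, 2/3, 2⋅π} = {-3/5, -3/8} × {-4/5, 2/3, 2⋅π}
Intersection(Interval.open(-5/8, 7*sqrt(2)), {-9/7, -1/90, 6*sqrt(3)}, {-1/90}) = {-1/90}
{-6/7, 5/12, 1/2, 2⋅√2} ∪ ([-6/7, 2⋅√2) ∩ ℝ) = [-6/7, 2⋅√2]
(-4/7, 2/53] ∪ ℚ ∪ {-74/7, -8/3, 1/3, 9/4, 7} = ℚ ∪ [-4/7, 2/53]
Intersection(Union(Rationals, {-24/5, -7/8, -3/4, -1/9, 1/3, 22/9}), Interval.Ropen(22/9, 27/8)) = Intersection(Interval.Ropen(22/9, 27/8), Rationals)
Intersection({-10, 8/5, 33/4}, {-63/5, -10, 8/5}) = {-10, 8/5}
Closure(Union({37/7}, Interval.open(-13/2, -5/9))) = Union({37/7}, Interval(-13/2, -5/9))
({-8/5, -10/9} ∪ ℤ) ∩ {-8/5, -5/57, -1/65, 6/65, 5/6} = {-8/5}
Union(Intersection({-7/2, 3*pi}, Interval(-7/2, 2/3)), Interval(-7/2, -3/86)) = Interval(-7/2, -3/86)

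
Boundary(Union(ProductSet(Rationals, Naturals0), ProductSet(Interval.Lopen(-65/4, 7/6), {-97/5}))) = Union(ProductSet(Interval(-65/4, 7/6), {-97/5}), ProductSet(Reals, Naturals0))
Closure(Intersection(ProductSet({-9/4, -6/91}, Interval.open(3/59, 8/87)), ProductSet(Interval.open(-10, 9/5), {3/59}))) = EmptySet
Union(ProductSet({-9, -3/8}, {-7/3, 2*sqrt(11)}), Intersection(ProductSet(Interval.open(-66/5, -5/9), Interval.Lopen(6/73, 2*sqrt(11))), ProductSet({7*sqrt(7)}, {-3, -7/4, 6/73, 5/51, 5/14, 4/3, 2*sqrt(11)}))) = ProductSet({-9, -3/8}, {-7/3, 2*sqrt(11)})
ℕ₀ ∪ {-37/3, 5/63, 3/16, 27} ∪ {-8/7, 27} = {-37/3, -8/7, 5/63, 3/16} ∪ ℕ₀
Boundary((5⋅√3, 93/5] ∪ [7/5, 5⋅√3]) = {7/5, 93/5}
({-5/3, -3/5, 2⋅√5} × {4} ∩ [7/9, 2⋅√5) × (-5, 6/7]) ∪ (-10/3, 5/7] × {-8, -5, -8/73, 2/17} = (-10/3, 5/7] × {-8, -5, -8/73, 2/17}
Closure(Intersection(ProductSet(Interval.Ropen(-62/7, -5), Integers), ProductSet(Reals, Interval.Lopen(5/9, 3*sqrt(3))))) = ProductSet(Interval(-62/7, -5), Range(1, 6, 1))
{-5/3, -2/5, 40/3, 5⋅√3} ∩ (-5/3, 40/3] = {-2/5, 40/3, 5⋅√3}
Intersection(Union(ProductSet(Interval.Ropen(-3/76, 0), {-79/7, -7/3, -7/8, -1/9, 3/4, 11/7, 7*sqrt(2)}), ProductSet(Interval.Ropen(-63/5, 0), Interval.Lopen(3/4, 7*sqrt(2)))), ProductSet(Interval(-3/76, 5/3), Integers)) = ProductSet(Interval.Ropen(-3/76, 0), Range(1, 10, 1))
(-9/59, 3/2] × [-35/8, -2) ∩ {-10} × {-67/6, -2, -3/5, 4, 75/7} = ∅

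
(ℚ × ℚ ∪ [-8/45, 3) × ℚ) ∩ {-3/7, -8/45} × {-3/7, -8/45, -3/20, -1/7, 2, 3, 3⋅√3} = {-3/7, -8/45} × {-3/7, -8/45, -3/20, -1/7, 2, 3}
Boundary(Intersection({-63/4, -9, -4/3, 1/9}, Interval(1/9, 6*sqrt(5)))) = {1/9}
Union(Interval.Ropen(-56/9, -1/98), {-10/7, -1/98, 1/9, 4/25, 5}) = Union({1/9, 4/25, 5}, Interval(-56/9, -1/98))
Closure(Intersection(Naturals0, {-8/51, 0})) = {0}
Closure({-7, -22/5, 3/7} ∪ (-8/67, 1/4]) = {-7, -22/5, 3/7} ∪ [-8/67, 1/4]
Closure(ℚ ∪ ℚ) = ℝ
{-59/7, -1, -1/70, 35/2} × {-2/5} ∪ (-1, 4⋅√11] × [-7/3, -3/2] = ({-59/7, -1, -1/70, 35/2} × {-2/5}) ∪ ((-1, 4⋅√11] × [-7/3, -3/2])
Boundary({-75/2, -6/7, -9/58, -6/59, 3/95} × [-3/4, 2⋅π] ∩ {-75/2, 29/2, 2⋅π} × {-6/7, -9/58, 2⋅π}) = {-75/2} × {-9/58, 2⋅π}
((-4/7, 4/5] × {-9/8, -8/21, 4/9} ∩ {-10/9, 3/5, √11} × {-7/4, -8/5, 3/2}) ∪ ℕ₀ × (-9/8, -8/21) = ℕ₀ × (-9/8, -8/21)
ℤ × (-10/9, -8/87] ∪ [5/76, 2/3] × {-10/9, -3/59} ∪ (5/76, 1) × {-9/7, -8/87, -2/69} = (ℤ × (-10/9, -8/87]) ∪ ([5/76, 2/3] × {-10/9, -3/59}) ∪ ((5/76, 1) × {-9/7, -8/87, -2/69})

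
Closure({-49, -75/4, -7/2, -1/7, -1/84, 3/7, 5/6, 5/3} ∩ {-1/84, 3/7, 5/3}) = {-1/84, 3/7, 5/3}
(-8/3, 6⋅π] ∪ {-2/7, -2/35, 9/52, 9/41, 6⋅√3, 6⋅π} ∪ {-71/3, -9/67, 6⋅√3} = {-71/3} ∪ (-8/3, 6⋅π]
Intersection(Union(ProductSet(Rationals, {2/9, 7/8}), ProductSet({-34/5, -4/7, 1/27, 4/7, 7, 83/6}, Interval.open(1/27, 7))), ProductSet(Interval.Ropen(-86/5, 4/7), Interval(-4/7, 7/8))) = Union(ProductSet({-34/5, -4/7, 1/27}, Interval.Lopen(1/27, 7/8)), ProductSet(Intersection(Interval.Ropen(-86/5, 4/7), Rationals), {2/9, 7/8}))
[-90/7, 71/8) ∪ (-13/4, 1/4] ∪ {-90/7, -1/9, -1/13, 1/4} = [-90/7, 71/8)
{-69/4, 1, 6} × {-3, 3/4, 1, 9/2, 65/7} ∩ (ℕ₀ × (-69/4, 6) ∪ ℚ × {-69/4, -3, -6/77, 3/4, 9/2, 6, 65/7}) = ({1, 6} × {-3, 3/4, 1, 9/2}) ∪ ({-69/4, 1, 6} × {-3, 3/4, 9/2, 65/7})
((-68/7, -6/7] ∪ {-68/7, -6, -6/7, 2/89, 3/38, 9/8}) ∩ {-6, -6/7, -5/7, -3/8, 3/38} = {-6, -6/7, 3/38}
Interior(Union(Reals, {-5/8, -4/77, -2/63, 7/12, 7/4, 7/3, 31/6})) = Reals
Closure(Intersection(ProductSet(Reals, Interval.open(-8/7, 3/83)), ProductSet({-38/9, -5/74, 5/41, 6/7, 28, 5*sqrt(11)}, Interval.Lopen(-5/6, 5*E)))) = ProductSet({-38/9, -5/74, 5/41, 6/7, 28, 5*sqrt(11)}, Interval(-5/6, 3/83))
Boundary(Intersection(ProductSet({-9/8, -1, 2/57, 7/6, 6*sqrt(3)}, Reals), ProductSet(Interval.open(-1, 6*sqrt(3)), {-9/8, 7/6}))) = ProductSet({2/57, 7/6}, {-9/8, 7/6})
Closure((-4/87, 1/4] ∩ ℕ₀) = {0}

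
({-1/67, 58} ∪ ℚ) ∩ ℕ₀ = ℕ₀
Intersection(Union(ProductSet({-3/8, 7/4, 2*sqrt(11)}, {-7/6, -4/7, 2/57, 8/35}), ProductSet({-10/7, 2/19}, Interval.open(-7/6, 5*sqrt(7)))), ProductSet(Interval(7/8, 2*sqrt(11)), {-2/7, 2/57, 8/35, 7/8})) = ProductSet({7/4, 2*sqrt(11)}, {2/57, 8/35})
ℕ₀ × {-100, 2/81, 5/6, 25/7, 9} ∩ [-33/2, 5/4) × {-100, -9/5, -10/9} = {0, 1} × {-100}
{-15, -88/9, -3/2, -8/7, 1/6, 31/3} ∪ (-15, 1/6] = [-15, 1/6] ∪ {31/3}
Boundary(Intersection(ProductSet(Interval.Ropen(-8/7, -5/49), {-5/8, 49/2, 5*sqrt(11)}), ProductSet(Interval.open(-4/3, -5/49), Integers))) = EmptySet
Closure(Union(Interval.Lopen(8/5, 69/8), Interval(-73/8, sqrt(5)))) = Interval(-73/8, 69/8)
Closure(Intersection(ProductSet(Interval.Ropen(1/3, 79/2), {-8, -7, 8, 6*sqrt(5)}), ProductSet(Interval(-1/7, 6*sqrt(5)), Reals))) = ProductSet(Interval(1/3, 6*sqrt(5)), {-8, -7, 8, 6*sqrt(5)})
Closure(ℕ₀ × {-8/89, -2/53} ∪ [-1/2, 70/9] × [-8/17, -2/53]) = ([-1/2, 70/9] × [-8/17, -2/53]) ∪ ((ℕ₀ ∪ (ℕ₀ \ (-1/2, 70/9))) × {-8/89, -2/53})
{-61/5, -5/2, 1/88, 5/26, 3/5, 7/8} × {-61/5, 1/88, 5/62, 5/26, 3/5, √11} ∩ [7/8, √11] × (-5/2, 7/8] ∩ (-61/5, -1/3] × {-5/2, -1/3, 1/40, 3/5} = ∅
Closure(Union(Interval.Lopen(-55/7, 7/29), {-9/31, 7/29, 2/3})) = Union({2/3}, Interval(-55/7, 7/29))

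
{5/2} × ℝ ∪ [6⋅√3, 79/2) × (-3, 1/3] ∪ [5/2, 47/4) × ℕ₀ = ({5/2} × ℝ) ∪ ([5/2, 47/4) × ℕ₀) ∪ ([6⋅√3, 79/2) × (-3, 1/3])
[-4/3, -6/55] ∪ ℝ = (-∞, ∞)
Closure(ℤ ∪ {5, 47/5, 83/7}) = ℤ ∪ {47/5, 83/7}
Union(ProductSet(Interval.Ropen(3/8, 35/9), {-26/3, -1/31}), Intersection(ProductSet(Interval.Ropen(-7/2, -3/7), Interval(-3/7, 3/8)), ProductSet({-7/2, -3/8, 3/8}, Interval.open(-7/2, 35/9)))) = Union(ProductSet({-7/2}, Interval(-3/7, 3/8)), ProductSet(Interval.Ropen(3/8, 35/9), {-26/3, -1/31}))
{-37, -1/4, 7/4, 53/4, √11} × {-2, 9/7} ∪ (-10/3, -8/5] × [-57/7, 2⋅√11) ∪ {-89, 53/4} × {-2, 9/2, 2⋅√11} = ({-89, 53/4} × {-2, 9/2, 2⋅√11}) ∪ ({-37, -1/4, 7/4, 53/4, √11} × {-2, 9/7}) ∪ ((-10/3, -8/5] × [-57/7, 2⋅√11))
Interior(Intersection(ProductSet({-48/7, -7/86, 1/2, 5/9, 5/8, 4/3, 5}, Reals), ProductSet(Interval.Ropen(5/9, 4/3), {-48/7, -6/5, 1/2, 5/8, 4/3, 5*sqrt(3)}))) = EmptySet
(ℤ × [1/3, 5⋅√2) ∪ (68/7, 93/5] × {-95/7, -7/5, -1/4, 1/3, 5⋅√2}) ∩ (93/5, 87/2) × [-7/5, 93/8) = {19, 20, …, 43} × [1/3, 5⋅√2)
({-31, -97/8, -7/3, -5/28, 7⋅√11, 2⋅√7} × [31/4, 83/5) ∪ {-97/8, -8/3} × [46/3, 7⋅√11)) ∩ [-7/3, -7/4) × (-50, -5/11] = ∅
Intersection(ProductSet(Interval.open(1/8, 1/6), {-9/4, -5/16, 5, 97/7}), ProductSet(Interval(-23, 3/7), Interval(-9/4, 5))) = ProductSet(Interval.open(1/8, 1/6), {-9/4, -5/16, 5})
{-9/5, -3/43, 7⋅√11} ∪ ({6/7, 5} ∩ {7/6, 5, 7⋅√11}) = {-9/5, -3/43, 5, 7⋅√11}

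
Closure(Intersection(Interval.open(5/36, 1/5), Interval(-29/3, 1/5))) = Interval(5/36, 1/5)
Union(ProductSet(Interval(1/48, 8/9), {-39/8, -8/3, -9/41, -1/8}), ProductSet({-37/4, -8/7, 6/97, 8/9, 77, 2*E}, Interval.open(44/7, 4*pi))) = Union(ProductSet({-37/4, -8/7, 6/97, 8/9, 77, 2*E}, Interval.open(44/7, 4*pi)), ProductSet(Interval(1/48, 8/9), {-39/8, -8/3, -9/41, -1/8}))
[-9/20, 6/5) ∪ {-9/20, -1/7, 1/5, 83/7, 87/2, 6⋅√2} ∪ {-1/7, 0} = [-9/20, 6/5) ∪ {83/7, 87/2, 6⋅√2}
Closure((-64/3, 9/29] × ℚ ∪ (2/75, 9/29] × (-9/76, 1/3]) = ((-64/3, 9/29] × ℚ) ∪ (([-64/3, 2/75] ∪ {9/29}) × ℝ) ∪ ((2/75, 9/29] × (-9/76, 1/3]) ∪ ([-64/3, 9/29] × ((-∞, -9/76] ∪ [1/3, ∞)))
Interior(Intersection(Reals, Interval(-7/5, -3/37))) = Interval.open(-7/5, -3/37)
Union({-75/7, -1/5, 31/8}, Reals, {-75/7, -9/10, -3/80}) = Reals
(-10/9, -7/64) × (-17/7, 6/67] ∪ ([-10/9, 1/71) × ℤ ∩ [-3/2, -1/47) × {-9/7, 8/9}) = (-10/9, -7/64) × (-17/7, 6/67]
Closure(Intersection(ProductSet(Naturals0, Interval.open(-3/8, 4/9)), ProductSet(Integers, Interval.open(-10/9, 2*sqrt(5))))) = ProductSet(Naturals0, Interval(-3/8, 4/9))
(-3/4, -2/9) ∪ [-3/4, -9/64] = [-3/4, -9/64]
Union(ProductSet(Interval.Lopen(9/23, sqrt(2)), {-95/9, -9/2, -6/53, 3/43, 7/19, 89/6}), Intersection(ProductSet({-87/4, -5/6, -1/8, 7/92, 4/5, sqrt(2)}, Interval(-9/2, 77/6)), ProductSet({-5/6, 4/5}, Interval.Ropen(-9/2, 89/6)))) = Union(ProductSet({-5/6, 4/5}, Interval(-9/2, 77/6)), ProductSet(Interval.Lopen(9/23, sqrt(2)), {-95/9, -9/2, -6/53, 3/43, 7/19, 89/6}))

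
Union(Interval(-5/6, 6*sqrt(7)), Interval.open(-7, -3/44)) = Interval.Lopen(-7, 6*sqrt(7))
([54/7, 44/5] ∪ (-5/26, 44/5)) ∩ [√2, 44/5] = [√2, 44/5]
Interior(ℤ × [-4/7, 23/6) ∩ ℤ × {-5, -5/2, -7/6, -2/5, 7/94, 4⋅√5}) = ∅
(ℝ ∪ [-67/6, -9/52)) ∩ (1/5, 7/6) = (1/5, 7/6)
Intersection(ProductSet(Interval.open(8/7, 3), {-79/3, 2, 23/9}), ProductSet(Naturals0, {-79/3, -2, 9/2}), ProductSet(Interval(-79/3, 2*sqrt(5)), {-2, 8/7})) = EmptySet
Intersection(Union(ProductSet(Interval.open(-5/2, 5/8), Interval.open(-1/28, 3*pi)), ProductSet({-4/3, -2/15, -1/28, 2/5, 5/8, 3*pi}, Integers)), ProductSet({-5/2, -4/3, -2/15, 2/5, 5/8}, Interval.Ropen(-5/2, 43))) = Union(ProductSet({-4/3, -2/15, 2/5}, Interval.open(-1/28, 3*pi)), ProductSet({-4/3, -2/15, 2/5, 5/8}, Range(-2, 43, 1)))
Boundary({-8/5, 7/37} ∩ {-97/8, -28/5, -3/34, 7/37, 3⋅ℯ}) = {7/37}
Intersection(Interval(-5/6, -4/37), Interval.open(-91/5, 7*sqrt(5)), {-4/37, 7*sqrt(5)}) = {-4/37}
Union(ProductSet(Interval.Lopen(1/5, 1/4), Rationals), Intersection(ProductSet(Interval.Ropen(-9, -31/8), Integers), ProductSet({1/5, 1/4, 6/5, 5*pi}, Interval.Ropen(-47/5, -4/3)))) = ProductSet(Interval.Lopen(1/5, 1/4), Rationals)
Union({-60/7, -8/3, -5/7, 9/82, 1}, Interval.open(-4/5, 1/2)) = Union({-60/7, -8/3, 1}, Interval.open(-4/5, 1/2))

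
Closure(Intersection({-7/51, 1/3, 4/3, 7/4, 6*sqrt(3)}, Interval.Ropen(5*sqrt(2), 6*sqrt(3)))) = EmptySet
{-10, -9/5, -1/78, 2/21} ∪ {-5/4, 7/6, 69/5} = {-10, -9/5, -5/4, -1/78, 2/21, 7/6, 69/5}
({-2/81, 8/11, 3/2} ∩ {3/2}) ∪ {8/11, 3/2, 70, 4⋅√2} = {8/11, 3/2, 70, 4⋅√2}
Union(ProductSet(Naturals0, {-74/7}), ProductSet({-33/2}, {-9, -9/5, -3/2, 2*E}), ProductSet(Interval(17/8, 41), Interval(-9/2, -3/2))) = Union(ProductSet({-33/2}, {-9, -9/5, -3/2, 2*E}), ProductSet(Interval(17/8, 41), Interval(-9/2, -3/2)), ProductSet(Naturals0, {-74/7}))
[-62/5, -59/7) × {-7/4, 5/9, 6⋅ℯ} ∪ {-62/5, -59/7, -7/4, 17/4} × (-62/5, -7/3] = ({-62/5, -59/7, -7/4, 17/4} × (-62/5, -7/3]) ∪ ([-62/5, -59/7) × {-7/4, 5/9, 6⋅ℯ})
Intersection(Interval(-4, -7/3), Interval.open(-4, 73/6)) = Interval.Lopen(-4, -7/3)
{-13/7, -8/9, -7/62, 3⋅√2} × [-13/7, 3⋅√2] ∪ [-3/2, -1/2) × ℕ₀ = ([-3/2, -1/2) × ℕ₀) ∪ ({-13/7, -8/9, -7/62, 3⋅√2} × [-13/7, 3⋅√2])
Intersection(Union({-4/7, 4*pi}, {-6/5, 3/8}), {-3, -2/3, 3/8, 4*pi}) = {3/8, 4*pi}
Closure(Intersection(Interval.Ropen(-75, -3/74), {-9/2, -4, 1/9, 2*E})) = {-9/2, -4}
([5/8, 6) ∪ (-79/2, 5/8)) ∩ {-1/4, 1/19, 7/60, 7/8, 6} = {-1/4, 1/19, 7/60, 7/8}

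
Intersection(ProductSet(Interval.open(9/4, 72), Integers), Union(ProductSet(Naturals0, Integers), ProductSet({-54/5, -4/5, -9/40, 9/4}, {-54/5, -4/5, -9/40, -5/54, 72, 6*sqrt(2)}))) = ProductSet(Range(3, 72, 1), Integers)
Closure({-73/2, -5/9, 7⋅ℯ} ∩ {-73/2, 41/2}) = {-73/2}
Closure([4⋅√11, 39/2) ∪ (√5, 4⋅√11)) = [√5, 39/2]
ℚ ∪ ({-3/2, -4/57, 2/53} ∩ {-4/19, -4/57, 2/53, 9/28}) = ℚ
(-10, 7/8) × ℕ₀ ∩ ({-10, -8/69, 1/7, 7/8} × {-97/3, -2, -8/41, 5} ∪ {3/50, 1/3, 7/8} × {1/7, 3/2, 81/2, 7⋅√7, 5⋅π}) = {-8/69, 1/7} × {5}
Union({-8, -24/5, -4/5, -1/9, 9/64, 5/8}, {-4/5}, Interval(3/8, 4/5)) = Union({-8, -24/5, -4/5, -1/9, 9/64}, Interval(3/8, 4/5))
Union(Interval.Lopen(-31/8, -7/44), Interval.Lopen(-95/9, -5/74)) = Interval.Lopen(-95/9, -5/74)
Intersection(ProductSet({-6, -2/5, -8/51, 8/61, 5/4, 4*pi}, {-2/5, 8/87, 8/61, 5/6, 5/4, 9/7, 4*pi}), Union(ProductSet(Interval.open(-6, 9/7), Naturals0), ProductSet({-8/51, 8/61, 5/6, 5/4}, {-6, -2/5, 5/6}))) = ProductSet({-8/51, 8/61, 5/4}, {-2/5, 5/6})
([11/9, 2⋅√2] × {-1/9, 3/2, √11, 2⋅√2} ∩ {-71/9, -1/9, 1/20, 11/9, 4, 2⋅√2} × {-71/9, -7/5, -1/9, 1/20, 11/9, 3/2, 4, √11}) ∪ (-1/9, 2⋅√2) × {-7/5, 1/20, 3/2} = ({11/9, 2⋅√2} × {-1/9, 3/2, √11}) ∪ ((-1/9, 2⋅√2) × {-7/5, 1/20, 3/2})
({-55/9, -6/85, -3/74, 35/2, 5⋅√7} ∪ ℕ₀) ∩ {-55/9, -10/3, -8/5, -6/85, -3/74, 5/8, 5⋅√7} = {-55/9, -6/85, -3/74, 5⋅√7}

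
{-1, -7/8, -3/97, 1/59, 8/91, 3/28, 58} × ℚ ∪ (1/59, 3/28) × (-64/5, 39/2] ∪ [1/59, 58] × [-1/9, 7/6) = ({-1, -7/8, -3/97, 1/59, 8/91, 3/28, 58} × ℚ) ∪ ((1/59, 3/28) × (-64/5, 39/2]) ∪ ([1/59, 58] × [-1/9, 7/6))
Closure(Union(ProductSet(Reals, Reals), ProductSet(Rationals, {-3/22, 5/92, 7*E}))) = ProductSet(Reals, Reals)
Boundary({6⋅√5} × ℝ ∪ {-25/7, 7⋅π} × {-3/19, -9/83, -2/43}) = ({6⋅√5} × ℝ) ∪ ({-25/7, 7⋅π} × {-3/19, -9/83, -2/43})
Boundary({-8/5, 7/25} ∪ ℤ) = ℤ ∪ {-8/5, 7/25}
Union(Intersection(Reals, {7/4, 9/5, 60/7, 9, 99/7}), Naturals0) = Union({7/4, 9/5, 60/7, 99/7}, Naturals0)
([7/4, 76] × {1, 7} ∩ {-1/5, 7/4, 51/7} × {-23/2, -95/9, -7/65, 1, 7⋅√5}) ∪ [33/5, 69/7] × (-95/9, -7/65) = ({7/4, 51/7} × {1}) ∪ ([33/5, 69/7] × (-95/9, -7/65))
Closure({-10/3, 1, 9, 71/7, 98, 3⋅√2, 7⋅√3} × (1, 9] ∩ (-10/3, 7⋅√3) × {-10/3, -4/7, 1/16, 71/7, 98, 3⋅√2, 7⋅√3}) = {1, 9, 71/7, 3⋅√2} × {3⋅√2}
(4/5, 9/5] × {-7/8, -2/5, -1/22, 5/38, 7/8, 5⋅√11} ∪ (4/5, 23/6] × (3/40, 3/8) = ((4/5, 23/6] × (3/40, 3/8)) ∪ ((4/5, 9/5] × {-7/8, -2/5, -1/22, 5/38, 7/8, 5⋅√11})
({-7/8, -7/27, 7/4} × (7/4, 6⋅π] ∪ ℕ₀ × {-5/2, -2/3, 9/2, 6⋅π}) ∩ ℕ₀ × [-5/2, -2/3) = ℕ₀ × {-5/2}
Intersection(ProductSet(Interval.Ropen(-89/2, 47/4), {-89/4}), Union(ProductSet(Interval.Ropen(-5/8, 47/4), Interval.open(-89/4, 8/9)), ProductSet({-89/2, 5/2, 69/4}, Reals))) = ProductSet({-89/2, 5/2}, {-89/4})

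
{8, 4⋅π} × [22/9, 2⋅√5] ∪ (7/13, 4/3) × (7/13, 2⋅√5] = ({8, 4⋅π} × [22/9, 2⋅√5]) ∪ ((7/13, 4/3) × (7/13, 2⋅√5])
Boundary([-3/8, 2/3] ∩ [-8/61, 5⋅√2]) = {-8/61, 2/3}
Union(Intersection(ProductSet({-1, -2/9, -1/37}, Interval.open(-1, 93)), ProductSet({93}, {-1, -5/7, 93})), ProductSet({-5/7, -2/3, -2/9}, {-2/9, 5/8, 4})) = ProductSet({-5/7, -2/3, -2/9}, {-2/9, 5/8, 4})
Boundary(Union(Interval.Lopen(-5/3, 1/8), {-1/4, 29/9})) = {-5/3, 1/8, 29/9}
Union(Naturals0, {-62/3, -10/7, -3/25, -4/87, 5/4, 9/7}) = Union({-62/3, -10/7, -3/25, -4/87, 5/4, 9/7}, Naturals0)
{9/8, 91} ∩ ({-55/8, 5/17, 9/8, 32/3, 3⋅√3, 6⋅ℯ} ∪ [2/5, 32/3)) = {9/8}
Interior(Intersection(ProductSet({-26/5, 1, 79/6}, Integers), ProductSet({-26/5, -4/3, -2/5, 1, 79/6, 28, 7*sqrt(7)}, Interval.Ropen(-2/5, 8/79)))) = EmptySet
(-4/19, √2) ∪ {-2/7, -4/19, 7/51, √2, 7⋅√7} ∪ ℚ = ℚ ∪ [-4/19, √2] ∪ {7⋅√7}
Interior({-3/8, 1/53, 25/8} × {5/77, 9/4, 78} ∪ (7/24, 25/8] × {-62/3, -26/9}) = ∅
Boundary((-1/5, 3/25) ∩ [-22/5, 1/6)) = {-1/5, 3/25}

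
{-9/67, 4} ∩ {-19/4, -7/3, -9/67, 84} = {-9/67}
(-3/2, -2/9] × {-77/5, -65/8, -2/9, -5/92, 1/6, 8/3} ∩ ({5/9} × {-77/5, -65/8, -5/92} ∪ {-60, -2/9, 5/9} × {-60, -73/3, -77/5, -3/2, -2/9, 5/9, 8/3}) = {-2/9} × {-77/5, -2/9, 8/3}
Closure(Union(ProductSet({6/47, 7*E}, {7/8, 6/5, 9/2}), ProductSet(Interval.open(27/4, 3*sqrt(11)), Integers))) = Union(ProductSet({6/47, 7*E}, {7/8, 6/5, 9/2}), ProductSet(Interval(27/4, 3*sqrt(11)), Integers))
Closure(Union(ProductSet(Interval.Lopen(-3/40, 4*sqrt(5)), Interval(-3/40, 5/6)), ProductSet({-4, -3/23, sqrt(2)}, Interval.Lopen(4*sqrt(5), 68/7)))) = Union(ProductSet({-4, -3/23, sqrt(2)}, Interval(4*sqrt(5), 68/7)), ProductSet(Interval(-3/40, 4*sqrt(5)), Interval(-3/40, 5/6)))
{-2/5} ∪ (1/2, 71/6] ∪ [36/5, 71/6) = {-2/5} ∪ (1/2, 71/6]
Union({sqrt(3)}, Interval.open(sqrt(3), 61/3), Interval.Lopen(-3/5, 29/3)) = Interval.open(-3/5, 61/3)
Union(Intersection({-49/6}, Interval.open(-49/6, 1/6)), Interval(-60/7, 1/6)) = Interval(-60/7, 1/6)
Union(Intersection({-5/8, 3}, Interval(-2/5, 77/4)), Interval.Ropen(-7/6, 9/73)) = Union({3}, Interval.Ropen(-7/6, 9/73))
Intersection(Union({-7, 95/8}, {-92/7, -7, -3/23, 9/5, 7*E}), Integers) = {-7}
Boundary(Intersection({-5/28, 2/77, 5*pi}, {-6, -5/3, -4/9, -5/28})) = {-5/28}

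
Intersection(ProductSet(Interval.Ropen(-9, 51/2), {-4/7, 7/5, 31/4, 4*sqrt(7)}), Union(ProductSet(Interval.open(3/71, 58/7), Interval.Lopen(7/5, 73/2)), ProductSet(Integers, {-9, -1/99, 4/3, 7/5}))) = Union(ProductSet(Interval.open(3/71, 58/7), {31/4, 4*sqrt(7)}), ProductSet(Range(-9, 26, 1), {7/5}))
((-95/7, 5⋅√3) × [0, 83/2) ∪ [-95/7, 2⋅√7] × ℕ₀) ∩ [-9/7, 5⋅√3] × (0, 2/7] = [-9/7, 5⋅√3) × (0, 2/7]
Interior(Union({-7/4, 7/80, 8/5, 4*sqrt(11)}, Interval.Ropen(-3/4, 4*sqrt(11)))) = Interval.open(-3/4, 4*sqrt(11))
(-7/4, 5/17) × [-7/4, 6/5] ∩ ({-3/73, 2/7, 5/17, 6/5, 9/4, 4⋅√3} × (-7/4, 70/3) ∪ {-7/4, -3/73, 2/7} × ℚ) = {-3/73, 2/7} × ([-7/4, 6/5] ∪ (ℚ ∩ [-7/4, 6/5]))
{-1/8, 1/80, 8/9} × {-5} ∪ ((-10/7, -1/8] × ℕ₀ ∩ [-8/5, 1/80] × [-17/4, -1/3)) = {-1/8, 1/80, 8/9} × {-5}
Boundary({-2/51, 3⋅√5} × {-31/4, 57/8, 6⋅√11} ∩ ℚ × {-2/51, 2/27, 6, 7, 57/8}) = {-2/51} × {57/8}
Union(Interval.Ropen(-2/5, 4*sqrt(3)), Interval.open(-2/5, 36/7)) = Interval.Ropen(-2/5, 4*sqrt(3))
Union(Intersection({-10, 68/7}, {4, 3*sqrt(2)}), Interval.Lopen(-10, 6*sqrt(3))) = Interval.Lopen(-10, 6*sqrt(3))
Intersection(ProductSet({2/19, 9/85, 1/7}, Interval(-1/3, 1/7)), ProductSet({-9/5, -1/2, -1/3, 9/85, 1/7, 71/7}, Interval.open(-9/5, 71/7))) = ProductSet({9/85, 1/7}, Interval(-1/3, 1/7))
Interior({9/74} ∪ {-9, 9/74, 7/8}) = ∅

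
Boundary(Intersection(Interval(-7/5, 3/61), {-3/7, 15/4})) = {-3/7}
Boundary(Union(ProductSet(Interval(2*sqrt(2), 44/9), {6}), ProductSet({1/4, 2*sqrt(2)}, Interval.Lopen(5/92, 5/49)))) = Union(ProductSet({1/4, 2*sqrt(2)}, Interval(5/92, 5/49)), ProductSet(Interval(2*sqrt(2), 44/9), {6}))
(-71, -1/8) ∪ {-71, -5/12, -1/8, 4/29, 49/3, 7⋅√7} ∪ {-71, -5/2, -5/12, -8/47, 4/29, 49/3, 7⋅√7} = [-71, -1/8] ∪ {4/29, 49/3, 7⋅√7}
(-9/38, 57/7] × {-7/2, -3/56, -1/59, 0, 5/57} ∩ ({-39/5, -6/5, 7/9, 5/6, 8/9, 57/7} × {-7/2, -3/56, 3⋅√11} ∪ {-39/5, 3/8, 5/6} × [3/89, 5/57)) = {7/9, 5/6, 8/9, 57/7} × {-7/2, -3/56}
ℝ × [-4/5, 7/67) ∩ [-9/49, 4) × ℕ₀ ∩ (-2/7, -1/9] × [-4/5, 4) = [-9/49, -1/9] × {0}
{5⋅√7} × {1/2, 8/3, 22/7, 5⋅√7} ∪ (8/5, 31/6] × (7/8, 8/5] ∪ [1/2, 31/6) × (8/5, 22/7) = ([1/2, 31/6) × (8/5, 22/7)) ∪ ((8/5, 31/6] × (7/8, 8/5]) ∪ ({5⋅√7} × {1/2, 8/3, 22/7, 5⋅√7})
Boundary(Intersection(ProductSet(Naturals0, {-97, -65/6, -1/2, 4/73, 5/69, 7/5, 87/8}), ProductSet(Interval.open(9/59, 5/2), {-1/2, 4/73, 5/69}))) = ProductSet(Range(1, 3, 1), {-1/2, 4/73, 5/69})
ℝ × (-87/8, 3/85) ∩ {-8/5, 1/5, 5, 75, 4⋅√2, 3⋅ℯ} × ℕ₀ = {-8/5, 1/5, 5, 75, 4⋅√2, 3⋅ℯ} × {0}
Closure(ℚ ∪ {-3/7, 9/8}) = ℝ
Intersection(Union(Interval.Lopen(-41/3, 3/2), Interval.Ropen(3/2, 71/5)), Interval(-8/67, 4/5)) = Interval(-8/67, 4/5)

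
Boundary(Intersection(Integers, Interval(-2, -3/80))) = Range(-2, 0, 1)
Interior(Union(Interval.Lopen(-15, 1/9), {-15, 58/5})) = Interval.open(-15, 1/9)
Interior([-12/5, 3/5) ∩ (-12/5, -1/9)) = (-12/5, -1/9)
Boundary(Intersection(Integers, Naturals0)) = Naturals0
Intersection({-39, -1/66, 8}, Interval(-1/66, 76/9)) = {-1/66, 8}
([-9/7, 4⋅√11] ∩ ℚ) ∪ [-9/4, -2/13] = [-9/4, -2/13] ∪ (ℚ ∩ [-9/7, 4⋅√11])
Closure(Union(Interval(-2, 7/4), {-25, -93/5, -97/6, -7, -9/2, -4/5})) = Union({-25, -93/5, -97/6, -7, -9/2}, Interval(-2, 7/4))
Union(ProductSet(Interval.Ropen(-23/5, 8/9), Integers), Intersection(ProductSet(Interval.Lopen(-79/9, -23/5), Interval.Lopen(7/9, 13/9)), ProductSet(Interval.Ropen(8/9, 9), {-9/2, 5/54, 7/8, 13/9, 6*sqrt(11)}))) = ProductSet(Interval.Ropen(-23/5, 8/9), Integers)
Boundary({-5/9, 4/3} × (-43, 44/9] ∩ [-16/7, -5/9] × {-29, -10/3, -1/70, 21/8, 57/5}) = {-5/9} × {-29, -10/3, -1/70, 21/8}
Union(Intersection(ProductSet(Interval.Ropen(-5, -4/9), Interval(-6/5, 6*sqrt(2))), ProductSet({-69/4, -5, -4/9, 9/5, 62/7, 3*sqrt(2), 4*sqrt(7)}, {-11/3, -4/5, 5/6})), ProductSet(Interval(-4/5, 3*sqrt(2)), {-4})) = Union(ProductSet({-5}, {-4/5, 5/6}), ProductSet(Interval(-4/5, 3*sqrt(2)), {-4}))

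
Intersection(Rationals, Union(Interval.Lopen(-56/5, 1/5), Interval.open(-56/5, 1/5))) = Intersection(Interval.Lopen(-56/5, 1/5), Rationals)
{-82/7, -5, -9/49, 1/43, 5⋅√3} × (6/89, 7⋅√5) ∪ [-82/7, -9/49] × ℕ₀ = ([-82/7, -9/49] × ℕ₀) ∪ ({-82/7, -5, -9/49, 1/43, 5⋅√3} × (6/89, 7⋅√5))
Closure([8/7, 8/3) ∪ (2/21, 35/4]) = [2/21, 35/4]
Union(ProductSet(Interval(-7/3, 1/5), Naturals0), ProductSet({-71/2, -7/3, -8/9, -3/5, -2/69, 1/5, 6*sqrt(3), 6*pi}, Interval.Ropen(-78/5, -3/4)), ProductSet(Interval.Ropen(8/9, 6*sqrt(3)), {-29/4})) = Union(ProductSet({-71/2, -7/3, -8/9, -3/5, -2/69, 1/5, 6*sqrt(3), 6*pi}, Interval.Ropen(-78/5, -3/4)), ProductSet(Interval(-7/3, 1/5), Naturals0), ProductSet(Interval.Ropen(8/9, 6*sqrt(3)), {-29/4}))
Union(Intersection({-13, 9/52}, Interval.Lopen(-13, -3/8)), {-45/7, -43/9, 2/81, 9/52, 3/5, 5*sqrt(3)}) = {-45/7, -43/9, 2/81, 9/52, 3/5, 5*sqrt(3)}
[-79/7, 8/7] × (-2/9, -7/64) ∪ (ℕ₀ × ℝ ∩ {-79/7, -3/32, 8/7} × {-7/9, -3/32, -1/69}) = [-79/7, 8/7] × (-2/9, -7/64)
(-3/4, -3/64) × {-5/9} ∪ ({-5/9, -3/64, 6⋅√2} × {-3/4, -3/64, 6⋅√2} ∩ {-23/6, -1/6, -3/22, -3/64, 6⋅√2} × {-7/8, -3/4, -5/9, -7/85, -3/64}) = ((-3/4, -3/64) × {-5/9}) ∪ ({-3/64, 6⋅√2} × {-3/4, -3/64})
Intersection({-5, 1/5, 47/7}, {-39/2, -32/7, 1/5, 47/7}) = {1/5, 47/7}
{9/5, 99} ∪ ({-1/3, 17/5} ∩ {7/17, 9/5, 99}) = {9/5, 99}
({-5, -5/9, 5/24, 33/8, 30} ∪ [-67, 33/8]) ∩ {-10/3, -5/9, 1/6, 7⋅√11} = {-10/3, -5/9, 1/6}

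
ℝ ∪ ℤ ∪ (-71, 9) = (-∞, ∞)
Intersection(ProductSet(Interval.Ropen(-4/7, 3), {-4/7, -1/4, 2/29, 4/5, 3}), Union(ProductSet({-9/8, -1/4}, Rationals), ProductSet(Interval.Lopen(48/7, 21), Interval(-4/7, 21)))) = ProductSet({-1/4}, {-4/7, -1/4, 2/29, 4/5, 3})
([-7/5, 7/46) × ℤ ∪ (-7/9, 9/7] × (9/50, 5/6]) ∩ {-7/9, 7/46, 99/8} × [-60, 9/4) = ({-7/9} × {-60, -59, …, 2}) ∪ ({7/46} × (9/50, 5/6])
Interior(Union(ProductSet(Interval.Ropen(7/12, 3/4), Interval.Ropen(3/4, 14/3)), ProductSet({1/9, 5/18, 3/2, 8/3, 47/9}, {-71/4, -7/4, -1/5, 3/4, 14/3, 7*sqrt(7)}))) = ProductSet(Interval.open(7/12, 3/4), Interval.open(3/4, 14/3))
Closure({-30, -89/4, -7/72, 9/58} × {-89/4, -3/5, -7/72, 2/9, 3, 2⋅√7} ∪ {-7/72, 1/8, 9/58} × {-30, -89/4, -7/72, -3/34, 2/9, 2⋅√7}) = ({-7/72, 1/8, 9/58} × {-30, -89/4, -7/72, -3/34, 2/9, 2⋅√7}) ∪ ({-30, -89/4, -7/72, 9/58} × {-89/4, -3/5, -7/72, 2/9, 3, 2⋅√7})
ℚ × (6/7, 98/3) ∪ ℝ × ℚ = (ℝ × ℚ) ∪ (ℚ × (6/7, 98/3))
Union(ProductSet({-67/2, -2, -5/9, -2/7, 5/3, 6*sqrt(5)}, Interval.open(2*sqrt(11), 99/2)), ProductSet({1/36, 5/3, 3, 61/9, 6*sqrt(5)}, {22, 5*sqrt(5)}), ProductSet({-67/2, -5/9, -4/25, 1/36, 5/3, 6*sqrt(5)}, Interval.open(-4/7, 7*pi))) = Union(ProductSet({1/36, 5/3, 3, 61/9, 6*sqrt(5)}, {22, 5*sqrt(5)}), ProductSet({-67/2, -2, -5/9, -2/7, 5/3, 6*sqrt(5)}, Interval.open(2*sqrt(11), 99/2)), ProductSet({-67/2, -5/9, -4/25, 1/36, 5/3, 6*sqrt(5)}, Interval.open(-4/7, 7*pi)))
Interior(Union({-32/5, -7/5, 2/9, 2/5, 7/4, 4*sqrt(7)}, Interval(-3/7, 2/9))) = Interval.open(-3/7, 2/9)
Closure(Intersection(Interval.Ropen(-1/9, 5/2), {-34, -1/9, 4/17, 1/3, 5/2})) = {-1/9, 4/17, 1/3}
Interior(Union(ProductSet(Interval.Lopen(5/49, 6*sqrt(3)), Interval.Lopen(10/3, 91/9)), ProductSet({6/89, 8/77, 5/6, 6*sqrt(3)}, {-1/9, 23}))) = ProductSet(Interval.open(5/49, 6*sqrt(3)), Interval.open(10/3, 91/9))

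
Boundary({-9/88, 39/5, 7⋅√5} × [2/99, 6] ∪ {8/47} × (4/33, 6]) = ({8/47} × [4/33, 6]) ∪ ({-9/88, 39/5, 7⋅√5} × [2/99, 6])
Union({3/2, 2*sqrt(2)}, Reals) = Reals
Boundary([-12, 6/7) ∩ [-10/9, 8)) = {-10/9, 6/7}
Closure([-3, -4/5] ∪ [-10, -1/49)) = [-10, -1/49]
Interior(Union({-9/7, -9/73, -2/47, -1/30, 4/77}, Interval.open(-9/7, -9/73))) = Interval.open(-9/7, -9/73)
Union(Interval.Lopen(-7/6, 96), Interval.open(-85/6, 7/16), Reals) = Interval(-oo, oo)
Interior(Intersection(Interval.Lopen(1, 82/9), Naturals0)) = EmptySet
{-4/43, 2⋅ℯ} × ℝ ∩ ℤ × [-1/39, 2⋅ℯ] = ∅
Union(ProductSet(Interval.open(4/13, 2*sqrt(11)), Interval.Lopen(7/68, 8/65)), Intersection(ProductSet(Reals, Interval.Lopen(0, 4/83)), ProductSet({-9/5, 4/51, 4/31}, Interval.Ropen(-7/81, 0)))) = ProductSet(Interval.open(4/13, 2*sqrt(11)), Interval.Lopen(7/68, 8/65))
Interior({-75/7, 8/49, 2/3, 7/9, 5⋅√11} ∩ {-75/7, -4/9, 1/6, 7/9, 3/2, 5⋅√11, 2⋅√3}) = ∅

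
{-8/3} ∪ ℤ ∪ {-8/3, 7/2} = ℤ ∪ {-8/3, 7/2}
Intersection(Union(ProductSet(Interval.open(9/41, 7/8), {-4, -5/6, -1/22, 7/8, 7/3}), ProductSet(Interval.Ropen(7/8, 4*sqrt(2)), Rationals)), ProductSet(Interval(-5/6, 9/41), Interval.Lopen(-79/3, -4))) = EmptySet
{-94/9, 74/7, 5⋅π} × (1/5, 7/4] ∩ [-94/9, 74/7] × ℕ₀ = {-94/9, 74/7} × {1}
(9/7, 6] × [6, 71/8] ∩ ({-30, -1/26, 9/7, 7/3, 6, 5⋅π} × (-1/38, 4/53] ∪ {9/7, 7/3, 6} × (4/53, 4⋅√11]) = {7/3, 6} × [6, 71/8]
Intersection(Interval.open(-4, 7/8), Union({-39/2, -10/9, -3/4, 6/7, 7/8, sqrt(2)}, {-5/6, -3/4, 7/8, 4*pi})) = {-10/9, -5/6, -3/4, 6/7}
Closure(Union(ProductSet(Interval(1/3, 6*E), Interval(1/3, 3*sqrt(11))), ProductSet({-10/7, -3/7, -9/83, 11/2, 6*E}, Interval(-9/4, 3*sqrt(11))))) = Union(ProductSet({-10/7, -3/7, -9/83, 11/2, 6*E}, Interval(-9/4, 3*sqrt(11))), ProductSet(Interval(1/3, 6*E), Interval(1/3, 3*sqrt(11))))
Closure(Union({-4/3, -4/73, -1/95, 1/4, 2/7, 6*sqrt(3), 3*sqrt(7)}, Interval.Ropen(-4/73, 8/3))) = Union({-4/3, 6*sqrt(3), 3*sqrt(7)}, Interval(-4/73, 8/3))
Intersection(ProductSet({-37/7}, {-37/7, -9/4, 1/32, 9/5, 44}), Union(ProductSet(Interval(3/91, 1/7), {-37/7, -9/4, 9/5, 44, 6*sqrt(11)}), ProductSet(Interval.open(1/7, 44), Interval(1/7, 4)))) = EmptySet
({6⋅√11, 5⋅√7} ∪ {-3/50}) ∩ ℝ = {-3/50, 6⋅√11, 5⋅√7}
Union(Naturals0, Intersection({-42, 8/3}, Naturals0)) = Naturals0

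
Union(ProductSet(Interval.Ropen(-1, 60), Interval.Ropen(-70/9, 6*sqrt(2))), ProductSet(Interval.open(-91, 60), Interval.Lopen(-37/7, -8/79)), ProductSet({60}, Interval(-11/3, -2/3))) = Union(ProductSet({60}, Interval(-11/3, -2/3)), ProductSet(Interval.open(-91, 60), Interval.Lopen(-37/7, -8/79)), ProductSet(Interval.Ropen(-1, 60), Interval.Ropen(-70/9, 6*sqrt(2))))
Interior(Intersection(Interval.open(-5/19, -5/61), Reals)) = Interval.open(-5/19, -5/61)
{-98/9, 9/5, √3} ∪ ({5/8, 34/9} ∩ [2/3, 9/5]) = {-98/9, 9/5, √3}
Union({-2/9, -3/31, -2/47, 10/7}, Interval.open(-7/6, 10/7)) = Interval.Lopen(-7/6, 10/7)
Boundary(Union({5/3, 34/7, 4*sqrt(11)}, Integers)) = Union({5/3, 34/7, 4*sqrt(11)}, Integers)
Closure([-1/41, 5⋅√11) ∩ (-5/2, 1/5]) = [-1/41, 1/5]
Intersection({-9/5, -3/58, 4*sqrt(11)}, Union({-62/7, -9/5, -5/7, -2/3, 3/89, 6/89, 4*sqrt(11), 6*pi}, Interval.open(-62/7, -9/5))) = {-9/5, 4*sqrt(11)}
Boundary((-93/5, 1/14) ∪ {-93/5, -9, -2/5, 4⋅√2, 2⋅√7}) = {-93/5, 1/14, 4⋅√2, 2⋅√7}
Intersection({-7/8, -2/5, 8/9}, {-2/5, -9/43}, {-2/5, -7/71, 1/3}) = {-2/5}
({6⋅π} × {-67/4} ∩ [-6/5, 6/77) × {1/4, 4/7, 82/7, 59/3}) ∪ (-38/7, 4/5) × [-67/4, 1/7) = (-38/7, 4/5) × [-67/4, 1/7)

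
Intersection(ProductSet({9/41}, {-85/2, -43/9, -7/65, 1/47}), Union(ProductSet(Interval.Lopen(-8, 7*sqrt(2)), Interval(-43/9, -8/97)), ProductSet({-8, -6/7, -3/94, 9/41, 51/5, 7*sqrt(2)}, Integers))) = ProductSet({9/41}, {-43/9, -7/65})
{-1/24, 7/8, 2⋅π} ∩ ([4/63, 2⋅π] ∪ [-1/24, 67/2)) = {-1/24, 7/8, 2⋅π}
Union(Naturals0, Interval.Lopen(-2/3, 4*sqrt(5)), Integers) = Union(Integers, Interval.Lopen(-2/3, 4*sqrt(5)))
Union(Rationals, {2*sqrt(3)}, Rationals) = Union({2*sqrt(3)}, Rationals)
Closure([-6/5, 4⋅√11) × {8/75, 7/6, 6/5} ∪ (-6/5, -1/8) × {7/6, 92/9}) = ([-6/5, -1/8] × {7/6, 92/9}) ∪ ([-6/5, 4⋅√11] × {8/75, 7/6, 6/5})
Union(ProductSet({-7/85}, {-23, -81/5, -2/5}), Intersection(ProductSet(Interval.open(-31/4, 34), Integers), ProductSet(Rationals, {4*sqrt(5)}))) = ProductSet({-7/85}, {-23, -81/5, -2/5})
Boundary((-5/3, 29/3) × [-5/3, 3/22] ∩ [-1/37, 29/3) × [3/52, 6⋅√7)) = ({-1/37, 29/3} × [3/52, 3/22]) ∪ ([-1/37, 29/3] × {3/52, 3/22})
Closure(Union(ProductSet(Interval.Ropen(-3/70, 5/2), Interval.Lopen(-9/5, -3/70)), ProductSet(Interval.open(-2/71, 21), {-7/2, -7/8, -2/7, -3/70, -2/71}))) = Union(ProductSet({-3/70, 5/2}, Interval(-9/5, -3/70)), ProductSet(Interval(-3/70, 5/2), {-9/5, -3/70}), ProductSet(Interval.Ropen(-3/70, 5/2), Interval.Lopen(-9/5, -3/70)), ProductSet(Interval(-2/71, 21), {-7/2, -3/70, -2/71}), ProductSet(Interval.Lopen(-2/71, 21), {-7/2, -7/8, -2/7, -3/70, -2/71}))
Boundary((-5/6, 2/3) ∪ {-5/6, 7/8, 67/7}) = {-5/6, 2/3, 7/8, 67/7}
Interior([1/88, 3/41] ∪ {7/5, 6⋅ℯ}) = (1/88, 3/41)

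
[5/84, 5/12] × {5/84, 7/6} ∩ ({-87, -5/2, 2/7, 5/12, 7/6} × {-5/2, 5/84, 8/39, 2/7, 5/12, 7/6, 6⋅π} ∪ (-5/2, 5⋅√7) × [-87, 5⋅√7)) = [5/84, 5/12] × {5/84, 7/6}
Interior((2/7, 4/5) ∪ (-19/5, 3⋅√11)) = (-19/5, 3⋅√11)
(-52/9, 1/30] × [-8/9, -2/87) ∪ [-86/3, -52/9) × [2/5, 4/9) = ([-86/3, -52/9) × [2/5, 4/9)) ∪ ((-52/9, 1/30] × [-8/9, -2/87))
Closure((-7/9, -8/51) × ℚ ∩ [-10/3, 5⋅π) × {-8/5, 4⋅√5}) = [-7/9, -8/51] × {-8/5}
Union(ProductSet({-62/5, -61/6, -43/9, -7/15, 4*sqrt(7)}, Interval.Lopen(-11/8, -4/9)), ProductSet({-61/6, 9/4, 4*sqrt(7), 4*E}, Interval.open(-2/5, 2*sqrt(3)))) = Union(ProductSet({-61/6, 9/4, 4*sqrt(7), 4*E}, Interval.open(-2/5, 2*sqrt(3))), ProductSet({-62/5, -61/6, -43/9, -7/15, 4*sqrt(7)}, Interval.Lopen(-11/8, -4/9)))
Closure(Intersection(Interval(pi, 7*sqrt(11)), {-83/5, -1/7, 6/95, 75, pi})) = {pi}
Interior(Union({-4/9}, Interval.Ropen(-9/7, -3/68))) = Interval.open(-9/7, -3/68)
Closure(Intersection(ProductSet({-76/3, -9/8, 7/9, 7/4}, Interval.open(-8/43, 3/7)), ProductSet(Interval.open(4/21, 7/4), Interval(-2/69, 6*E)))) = ProductSet({7/9}, Interval(-2/69, 3/7))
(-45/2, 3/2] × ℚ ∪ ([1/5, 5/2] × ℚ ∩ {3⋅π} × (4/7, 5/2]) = (-45/2, 3/2] × ℚ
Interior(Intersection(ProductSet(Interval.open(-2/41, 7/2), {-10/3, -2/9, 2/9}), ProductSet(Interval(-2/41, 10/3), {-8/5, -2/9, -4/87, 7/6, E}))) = EmptySet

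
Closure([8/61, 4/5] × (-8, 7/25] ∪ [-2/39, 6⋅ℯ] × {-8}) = ([-2/39, 6⋅ℯ] × {-8}) ∪ ([8/61, 4/5] × [-8, 7/25])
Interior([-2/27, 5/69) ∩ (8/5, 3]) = ∅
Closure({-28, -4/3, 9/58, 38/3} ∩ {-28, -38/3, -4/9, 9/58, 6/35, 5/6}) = {-28, 9/58}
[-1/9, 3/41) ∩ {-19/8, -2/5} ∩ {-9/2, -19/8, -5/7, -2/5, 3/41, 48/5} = ∅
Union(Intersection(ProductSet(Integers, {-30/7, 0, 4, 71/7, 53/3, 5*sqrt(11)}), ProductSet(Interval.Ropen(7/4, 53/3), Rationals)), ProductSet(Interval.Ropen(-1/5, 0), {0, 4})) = Union(ProductSet(Interval.Ropen(-1/5, 0), {0, 4}), ProductSet(Range(2, 18, 1), {-30/7, 0, 4, 71/7, 53/3}))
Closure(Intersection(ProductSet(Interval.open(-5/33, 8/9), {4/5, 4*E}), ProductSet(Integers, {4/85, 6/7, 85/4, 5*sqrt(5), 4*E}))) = ProductSet(Range(0, 1, 1), {4*E})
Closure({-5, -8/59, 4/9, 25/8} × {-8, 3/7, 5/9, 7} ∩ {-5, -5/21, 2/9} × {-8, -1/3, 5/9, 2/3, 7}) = {-5} × {-8, 5/9, 7}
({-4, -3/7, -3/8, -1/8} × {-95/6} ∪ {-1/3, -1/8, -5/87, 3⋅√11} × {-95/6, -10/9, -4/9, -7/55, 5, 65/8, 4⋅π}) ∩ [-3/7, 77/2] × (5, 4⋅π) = {-1/3, -1/8, -5/87, 3⋅√11} × {65/8}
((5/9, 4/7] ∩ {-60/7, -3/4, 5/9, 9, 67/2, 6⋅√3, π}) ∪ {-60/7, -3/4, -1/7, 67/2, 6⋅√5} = {-60/7, -3/4, -1/7, 67/2, 6⋅√5}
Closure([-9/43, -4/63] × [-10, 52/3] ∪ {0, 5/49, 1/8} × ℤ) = ({0, 5/49, 1/8} × ℤ) ∪ ([-9/43, -4/63] × [-10, 52/3])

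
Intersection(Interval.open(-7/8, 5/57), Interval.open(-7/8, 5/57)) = Interval.open(-7/8, 5/57)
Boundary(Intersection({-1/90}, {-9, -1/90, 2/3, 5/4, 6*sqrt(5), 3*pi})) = {-1/90}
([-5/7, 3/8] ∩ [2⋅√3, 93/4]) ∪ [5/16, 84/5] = [5/16, 84/5]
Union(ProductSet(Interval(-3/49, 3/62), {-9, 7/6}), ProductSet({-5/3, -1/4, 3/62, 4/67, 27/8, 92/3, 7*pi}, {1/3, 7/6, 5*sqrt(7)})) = Union(ProductSet({-5/3, -1/4, 3/62, 4/67, 27/8, 92/3, 7*pi}, {1/3, 7/6, 5*sqrt(7)}), ProductSet(Interval(-3/49, 3/62), {-9, 7/6}))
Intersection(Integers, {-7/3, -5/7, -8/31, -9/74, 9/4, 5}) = {5}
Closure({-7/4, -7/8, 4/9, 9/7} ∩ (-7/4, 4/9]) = {-7/8, 4/9}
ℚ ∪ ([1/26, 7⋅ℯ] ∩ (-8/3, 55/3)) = ℚ ∪ [1/26, 55/3]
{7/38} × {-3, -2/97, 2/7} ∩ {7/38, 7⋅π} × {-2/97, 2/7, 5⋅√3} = {7/38} × {-2/97, 2/7}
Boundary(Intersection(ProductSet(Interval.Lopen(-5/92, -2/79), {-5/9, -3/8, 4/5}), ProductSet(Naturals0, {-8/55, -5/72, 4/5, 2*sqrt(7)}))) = EmptySet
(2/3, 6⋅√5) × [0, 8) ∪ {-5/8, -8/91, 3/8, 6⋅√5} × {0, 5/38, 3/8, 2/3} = ({-5/8, -8/91, 3/8, 6⋅√5} × {0, 5/38, 3/8, 2/3}) ∪ ((2/3, 6⋅√5) × [0, 8))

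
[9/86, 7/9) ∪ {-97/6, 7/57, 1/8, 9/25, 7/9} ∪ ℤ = ℤ ∪ {-97/6} ∪ [9/86, 7/9]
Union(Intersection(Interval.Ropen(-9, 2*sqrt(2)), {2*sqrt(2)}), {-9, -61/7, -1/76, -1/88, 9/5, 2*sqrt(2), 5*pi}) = {-9, -61/7, -1/76, -1/88, 9/5, 2*sqrt(2), 5*pi}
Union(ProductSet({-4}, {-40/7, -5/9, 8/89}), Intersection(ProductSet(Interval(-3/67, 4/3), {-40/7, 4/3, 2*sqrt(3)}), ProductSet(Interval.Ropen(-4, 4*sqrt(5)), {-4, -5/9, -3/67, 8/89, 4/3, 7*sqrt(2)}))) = Union(ProductSet({-4}, {-40/7, -5/9, 8/89}), ProductSet(Interval(-3/67, 4/3), {4/3}))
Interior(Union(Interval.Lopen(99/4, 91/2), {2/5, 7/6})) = Interval.open(99/4, 91/2)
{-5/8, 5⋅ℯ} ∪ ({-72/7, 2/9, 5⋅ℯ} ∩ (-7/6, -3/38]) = {-5/8, 5⋅ℯ}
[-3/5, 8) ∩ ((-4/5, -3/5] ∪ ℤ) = {-3/5} ∪ {0, 1, …, 7}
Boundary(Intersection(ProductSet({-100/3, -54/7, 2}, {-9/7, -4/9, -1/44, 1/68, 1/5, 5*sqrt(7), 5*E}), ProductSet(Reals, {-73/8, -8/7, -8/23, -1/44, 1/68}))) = ProductSet({-100/3, -54/7, 2}, {-1/44, 1/68})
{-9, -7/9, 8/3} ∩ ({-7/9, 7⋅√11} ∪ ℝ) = {-9, -7/9, 8/3}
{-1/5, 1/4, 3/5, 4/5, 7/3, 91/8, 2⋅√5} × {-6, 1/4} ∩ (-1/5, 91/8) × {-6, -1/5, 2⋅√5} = {1/4, 3/5, 4/5, 7/3, 2⋅√5} × {-6}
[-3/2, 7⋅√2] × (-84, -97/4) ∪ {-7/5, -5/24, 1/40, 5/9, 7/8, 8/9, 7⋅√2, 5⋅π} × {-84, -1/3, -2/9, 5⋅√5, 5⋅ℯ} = ([-3/2, 7⋅√2] × (-84, -97/4)) ∪ ({-7/5, -5/24, 1/40, 5/9, 7/8, 8/9, 7⋅√2, 5⋅π} × {-84, -1/3, -2/9, 5⋅√5, 5⋅ℯ})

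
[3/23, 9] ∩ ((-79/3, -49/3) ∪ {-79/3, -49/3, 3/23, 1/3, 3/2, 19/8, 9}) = {3/23, 1/3, 3/2, 19/8, 9}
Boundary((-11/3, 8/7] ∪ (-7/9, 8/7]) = {-11/3, 8/7}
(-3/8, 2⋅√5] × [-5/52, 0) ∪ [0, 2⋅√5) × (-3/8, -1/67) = ((-3/8, 2⋅√5] × [-5/52, 0)) ∪ ([0, 2⋅√5) × (-3/8, -1/67))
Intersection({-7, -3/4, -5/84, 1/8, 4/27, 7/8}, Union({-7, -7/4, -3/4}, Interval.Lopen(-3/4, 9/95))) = {-7, -3/4, -5/84}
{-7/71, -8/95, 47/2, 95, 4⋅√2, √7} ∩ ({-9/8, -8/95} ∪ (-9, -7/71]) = {-7/71, -8/95}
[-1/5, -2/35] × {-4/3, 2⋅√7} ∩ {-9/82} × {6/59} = ∅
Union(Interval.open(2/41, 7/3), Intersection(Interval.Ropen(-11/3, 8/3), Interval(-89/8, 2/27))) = Interval.Ropen(-11/3, 7/3)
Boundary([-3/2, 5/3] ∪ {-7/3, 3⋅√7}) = {-7/3, -3/2, 5/3, 3⋅√7}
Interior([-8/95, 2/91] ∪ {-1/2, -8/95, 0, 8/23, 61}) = (-8/95, 2/91)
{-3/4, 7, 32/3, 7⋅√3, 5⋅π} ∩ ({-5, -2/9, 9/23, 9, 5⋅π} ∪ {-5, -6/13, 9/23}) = {5⋅π}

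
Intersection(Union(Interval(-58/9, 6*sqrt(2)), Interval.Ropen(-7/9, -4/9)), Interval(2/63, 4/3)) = Interval(2/63, 4/3)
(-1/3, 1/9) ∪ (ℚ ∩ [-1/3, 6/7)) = [-1/3, 1/9] ∪ (ℚ ∩ [-1/3, 6/7))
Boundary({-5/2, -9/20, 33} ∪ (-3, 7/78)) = {-3, 7/78, 33}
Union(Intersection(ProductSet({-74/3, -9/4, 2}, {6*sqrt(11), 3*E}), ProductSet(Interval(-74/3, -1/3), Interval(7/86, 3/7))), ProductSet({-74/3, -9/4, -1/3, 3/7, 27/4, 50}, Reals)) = ProductSet({-74/3, -9/4, -1/3, 3/7, 27/4, 50}, Reals)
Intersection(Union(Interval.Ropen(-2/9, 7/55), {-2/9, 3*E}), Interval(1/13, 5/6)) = Interval.Ropen(1/13, 7/55)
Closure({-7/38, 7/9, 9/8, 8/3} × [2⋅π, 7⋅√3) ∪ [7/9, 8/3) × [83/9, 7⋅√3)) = ([7/9, 8/3] × {83/9, 7⋅√3}) ∪ ([7/9, 8/3) × [83/9, 7⋅√3)) ∪ ({-7/38, 7/9, 9/8, 8/3} × [2⋅π, 7⋅√3])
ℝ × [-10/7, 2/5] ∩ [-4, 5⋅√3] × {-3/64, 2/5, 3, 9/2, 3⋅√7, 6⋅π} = [-4, 5⋅√3] × {-3/64, 2/5}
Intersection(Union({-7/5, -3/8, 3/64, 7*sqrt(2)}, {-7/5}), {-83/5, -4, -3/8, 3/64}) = {-3/8, 3/64}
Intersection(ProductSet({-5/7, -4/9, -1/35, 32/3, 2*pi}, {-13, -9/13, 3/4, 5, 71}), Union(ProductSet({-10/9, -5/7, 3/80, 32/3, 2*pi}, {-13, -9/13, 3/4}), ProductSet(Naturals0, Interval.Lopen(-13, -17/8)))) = ProductSet({-5/7, 32/3, 2*pi}, {-13, -9/13, 3/4})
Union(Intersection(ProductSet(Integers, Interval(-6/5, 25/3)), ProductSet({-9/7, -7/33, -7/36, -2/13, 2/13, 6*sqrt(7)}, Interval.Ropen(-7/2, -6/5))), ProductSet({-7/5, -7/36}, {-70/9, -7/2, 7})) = ProductSet({-7/5, -7/36}, {-70/9, -7/2, 7})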